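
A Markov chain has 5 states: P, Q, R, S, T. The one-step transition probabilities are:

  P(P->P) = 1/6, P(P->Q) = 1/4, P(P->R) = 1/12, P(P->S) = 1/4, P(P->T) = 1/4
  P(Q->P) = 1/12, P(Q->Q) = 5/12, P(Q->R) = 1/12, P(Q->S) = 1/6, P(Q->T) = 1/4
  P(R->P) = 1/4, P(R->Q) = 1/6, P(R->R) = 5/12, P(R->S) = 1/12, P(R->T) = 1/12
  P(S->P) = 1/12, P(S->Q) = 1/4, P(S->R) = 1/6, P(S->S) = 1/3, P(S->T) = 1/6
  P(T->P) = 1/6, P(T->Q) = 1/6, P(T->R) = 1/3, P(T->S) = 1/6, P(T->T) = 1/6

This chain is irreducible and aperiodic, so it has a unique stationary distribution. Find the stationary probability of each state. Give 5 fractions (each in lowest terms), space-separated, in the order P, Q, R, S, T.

Answer: 897/6100 13/50 1327/6100 1177/6100 1113/6100

Derivation:
The stationary distribution satisfies pi = pi * P, i.e.:
  pi_P = 1/6*pi_P + 1/12*pi_Q + 1/4*pi_R + 1/12*pi_S + 1/6*pi_T
  pi_Q = 1/4*pi_P + 5/12*pi_Q + 1/6*pi_R + 1/4*pi_S + 1/6*pi_T
  pi_R = 1/12*pi_P + 1/12*pi_Q + 5/12*pi_R + 1/6*pi_S + 1/3*pi_T
  pi_S = 1/4*pi_P + 1/6*pi_Q + 1/12*pi_R + 1/3*pi_S + 1/6*pi_T
  pi_T = 1/4*pi_P + 1/4*pi_Q + 1/12*pi_R + 1/6*pi_S + 1/6*pi_T
with normalization: pi_P + pi_Q + pi_R + pi_S + pi_T = 1.

Using the first 4 balance equations plus normalization, the linear system A*pi = b is:
  [-5/6, 1/12, 1/4, 1/12, 1/6] . pi = 0
  [1/4, -7/12, 1/6, 1/4, 1/6] . pi = 0
  [1/12, 1/12, -7/12, 1/6, 1/3] . pi = 0
  [1/4, 1/6, 1/12, -2/3, 1/6] . pi = 0
  [1, 1, 1, 1, 1] . pi = 1

Solving yields:
  pi_P = 897/6100
  pi_Q = 13/50
  pi_R = 1327/6100
  pi_S = 1177/6100
  pi_T = 1113/6100

Verification (pi * P):
  897/6100*1/6 + 13/50*1/12 + 1327/6100*1/4 + 1177/6100*1/12 + 1113/6100*1/6 = 897/6100 = pi_P  (ok)
  897/6100*1/4 + 13/50*5/12 + 1327/6100*1/6 + 1177/6100*1/4 + 1113/6100*1/6 = 13/50 = pi_Q  (ok)
  897/6100*1/12 + 13/50*1/12 + 1327/6100*5/12 + 1177/6100*1/6 + 1113/6100*1/3 = 1327/6100 = pi_R  (ok)
  897/6100*1/4 + 13/50*1/6 + 1327/6100*1/12 + 1177/6100*1/3 + 1113/6100*1/6 = 1177/6100 = pi_S  (ok)
  897/6100*1/4 + 13/50*1/4 + 1327/6100*1/12 + 1177/6100*1/6 + 1113/6100*1/6 = 1113/6100 = pi_T  (ok)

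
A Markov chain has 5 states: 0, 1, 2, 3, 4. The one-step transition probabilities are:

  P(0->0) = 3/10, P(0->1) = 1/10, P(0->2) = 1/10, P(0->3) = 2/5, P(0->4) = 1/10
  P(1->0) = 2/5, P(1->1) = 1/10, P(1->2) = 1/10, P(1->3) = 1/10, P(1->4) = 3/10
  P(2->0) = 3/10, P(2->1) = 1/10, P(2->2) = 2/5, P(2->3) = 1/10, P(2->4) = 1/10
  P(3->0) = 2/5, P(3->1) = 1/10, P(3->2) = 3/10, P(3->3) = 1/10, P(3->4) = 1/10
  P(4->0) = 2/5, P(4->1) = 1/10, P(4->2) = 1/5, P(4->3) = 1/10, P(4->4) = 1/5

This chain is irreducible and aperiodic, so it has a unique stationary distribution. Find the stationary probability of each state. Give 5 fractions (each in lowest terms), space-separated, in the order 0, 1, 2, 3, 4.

The stationary distribution satisfies pi = pi * P, i.e.:
  pi_0 = 3/10*pi_0 + 2/5*pi_1 + 3/10*pi_2 + 2/5*pi_3 + 2/5*pi_4
  pi_1 = 1/10*pi_0 + 1/10*pi_1 + 1/10*pi_2 + 1/10*pi_3 + 1/10*pi_4
  pi_2 = 1/10*pi_0 + 1/10*pi_1 + 2/5*pi_2 + 3/10*pi_3 + 1/5*pi_4
  pi_3 = 2/5*pi_0 + 1/10*pi_1 + 1/10*pi_2 + 1/10*pi_3 + 1/10*pi_4
  pi_4 = 1/10*pi_0 + 3/10*pi_1 + 1/10*pi_2 + 1/10*pi_3 + 1/5*pi_4
with normalization: pi_0 + pi_1 + pi_2 + pi_3 + pi_4 = 1.

Using the first 4 balance equations plus normalization, the linear system A*pi = b is:
  [-7/10, 2/5, 3/10, 2/5, 2/5] . pi = 0
  [1/10, -9/10, 1/10, 1/10, 1/10] . pi = 0
  [1/10, 1/10, -3/5, 3/10, 1/5] . pi = 0
  [2/5, 1/10, 1/10, -9/10, 1/10] . pi = 0
  [1, 1, 1, 1, 1] . pi = 1

Solving yields:
  pi_0 = 100/291
  pi_1 = 1/10
  pi_2 = 64/291
  pi_3 = 197/970
  pi_4 = 2/15

Verification (pi * P):
  100/291*3/10 + 1/10*2/5 + 64/291*3/10 + 197/970*2/5 + 2/15*2/5 = 100/291 = pi_0  (ok)
  100/291*1/10 + 1/10*1/10 + 64/291*1/10 + 197/970*1/10 + 2/15*1/10 = 1/10 = pi_1  (ok)
  100/291*1/10 + 1/10*1/10 + 64/291*2/5 + 197/970*3/10 + 2/15*1/5 = 64/291 = pi_2  (ok)
  100/291*2/5 + 1/10*1/10 + 64/291*1/10 + 197/970*1/10 + 2/15*1/10 = 197/970 = pi_3  (ok)
  100/291*1/10 + 1/10*3/10 + 64/291*1/10 + 197/970*1/10 + 2/15*1/5 = 2/15 = pi_4  (ok)

Answer: 100/291 1/10 64/291 197/970 2/15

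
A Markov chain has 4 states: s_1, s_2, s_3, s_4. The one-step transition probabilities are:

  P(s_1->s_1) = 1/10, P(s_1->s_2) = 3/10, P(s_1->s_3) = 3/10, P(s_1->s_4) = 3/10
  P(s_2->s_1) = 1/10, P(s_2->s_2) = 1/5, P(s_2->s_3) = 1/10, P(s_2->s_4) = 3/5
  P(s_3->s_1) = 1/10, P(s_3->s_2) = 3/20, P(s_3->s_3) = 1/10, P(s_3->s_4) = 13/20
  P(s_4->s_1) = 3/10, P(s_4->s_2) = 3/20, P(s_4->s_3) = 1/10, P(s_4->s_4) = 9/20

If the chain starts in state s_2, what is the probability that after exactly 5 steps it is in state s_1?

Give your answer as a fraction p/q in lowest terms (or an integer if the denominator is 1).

Computing P^5 by repeated multiplication:
P^1 =
  s_1: [1/10, 3/10, 3/10, 3/10]
  s_2: [1/10, 1/5, 1/10, 3/5]
  s_3: [1/10, 3/20, 1/10, 13/20]
  s_4: [3/10, 3/20, 1/10, 9/20]
P^2 =
  s_1: [4/25, 9/50, 3/25, 27/50]
  s_2: [11/50, 7/40, 3/25, 97/200]
  s_3: [23/100, 69/400, 3/25, 191/400]
  s_4: [19/100, 81/400, 4/25, 179/400]
P^3 =
  s_1: [26/125, 183/1000, 33/250, 477/1000]
  s_2: [197/1000, 767/4000, 18/125, 1869/4000]
  s_3: [391/2000, 309/1600, 73/500, 3723/8000]
  s_4: [379/2000, 1509/8000, 69/500, 3871/8000]
P^4 =
  s_1: [977/5000, 3807/20000, 177/1250, 9453/20000]
  s_2: [3869/20000, 15131/80000, 697/5000, 38241/80000]
  s_3: [7723/40000, 30237/160000, 1391/10000, 15323/32000]
  s_4: [7871/40000, 30057/160000, 1379/10000, 15279/32000]
P^5 =
  s_1: [19453/100000, 75531/400000, 3477/25000, 7641/16000]
  s_2: [78241/400000, 301559/1600000, 13869/100000, 763573/1600000]
  s_3: [31323/160000, 602913/3200000, 27723/200000, 1527059/3200000]
  s_4: [31279/160000, 604509/3200000, 27871/200000, 60959/128000]

(P^5)[s_2 -> s_1] = 78241/400000

Answer: 78241/400000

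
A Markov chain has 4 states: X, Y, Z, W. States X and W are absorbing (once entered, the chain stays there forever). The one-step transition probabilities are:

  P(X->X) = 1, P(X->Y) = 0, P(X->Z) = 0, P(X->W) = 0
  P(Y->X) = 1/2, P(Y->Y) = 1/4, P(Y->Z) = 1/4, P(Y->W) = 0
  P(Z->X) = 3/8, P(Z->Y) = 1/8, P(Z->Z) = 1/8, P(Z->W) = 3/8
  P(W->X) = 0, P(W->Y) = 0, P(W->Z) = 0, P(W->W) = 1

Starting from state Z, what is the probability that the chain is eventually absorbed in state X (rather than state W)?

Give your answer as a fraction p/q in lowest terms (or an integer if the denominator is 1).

Let a_i = P(absorbed in X | start in state i).
Boundary conditions: a_X = 1, a_W = 0.
For each transient state i, a_i = sum_j P(i->j) * a_j:
  a_Y = 1/2*a_X + 1/4*a_Y + 1/4*a_Z + 0*a_W
  a_Z = 3/8*a_X + 1/8*a_Y + 1/8*a_Z + 3/8*a_W

Substituting a_X = 1 and a_W = 0, rearrange to (I - Q) a = r where r[i] = P(i -> X):
  [3/4, -1/4] . (a_Y, a_Z) = 1/2
  [-1/8, 7/8] . (a_Y, a_Z) = 3/8

Solving yields:
  a_Y = 17/20
  a_Z = 11/20

Starting state is Z, so the absorption probability is a_Z = 11/20.

Answer: 11/20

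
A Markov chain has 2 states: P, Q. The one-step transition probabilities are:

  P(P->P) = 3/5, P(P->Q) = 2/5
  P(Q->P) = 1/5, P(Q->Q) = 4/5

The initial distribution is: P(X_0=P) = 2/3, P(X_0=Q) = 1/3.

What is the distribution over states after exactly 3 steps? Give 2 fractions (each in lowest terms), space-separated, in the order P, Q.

Answer: 133/375 242/375

Derivation:
Propagating the distribution step by step (d_{t+1} = d_t * P):
d_0 = (P=2/3, Q=1/3)
  d_1[P] = 2/3*3/5 + 1/3*1/5 = 7/15
  d_1[Q] = 2/3*2/5 + 1/3*4/5 = 8/15
d_1 = (P=7/15, Q=8/15)
  d_2[P] = 7/15*3/5 + 8/15*1/5 = 29/75
  d_2[Q] = 7/15*2/5 + 8/15*4/5 = 46/75
d_2 = (P=29/75, Q=46/75)
  d_3[P] = 29/75*3/5 + 46/75*1/5 = 133/375
  d_3[Q] = 29/75*2/5 + 46/75*4/5 = 242/375
d_3 = (P=133/375, Q=242/375)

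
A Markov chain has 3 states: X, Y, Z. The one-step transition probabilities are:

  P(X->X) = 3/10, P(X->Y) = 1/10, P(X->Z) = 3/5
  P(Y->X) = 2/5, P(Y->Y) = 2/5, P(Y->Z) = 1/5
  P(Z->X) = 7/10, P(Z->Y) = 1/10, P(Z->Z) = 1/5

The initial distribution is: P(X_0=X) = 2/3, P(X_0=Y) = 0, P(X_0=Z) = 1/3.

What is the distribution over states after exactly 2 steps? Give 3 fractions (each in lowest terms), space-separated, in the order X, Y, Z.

Propagating the distribution step by step (d_{t+1} = d_t * P):
d_0 = (X=2/3, Y=0, Z=1/3)
  d_1[X] = 2/3*3/10 + 0*2/5 + 1/3*7/10 = 13/30
  d_1[Y] = 2/3*1/10 + 0*2/5 + 1/3*1/10 = 1/10
  d_1[Z] = 2/3*3/5 + 0*1/5 + 1/3*1/5 = 7/15
d_1 = (X=13/30, Y=1/10, Z=7/15)
  d_2[X] = 13/30*3/10 + 1/10*2/5 + 7/15*7/10 = 149/300
  d_2[Y] = 13/30*1/10 + 1/10*2/5 + 7/15*1/10 = 13/100
  d_2[Z] = 13/30*3/5 + 1/10*1/5 + 7/15*1/5 = 28/75
d_2 = (X=149/300, Y=13/100, Z=28/75)

Answer: 149/300 13/100 28/75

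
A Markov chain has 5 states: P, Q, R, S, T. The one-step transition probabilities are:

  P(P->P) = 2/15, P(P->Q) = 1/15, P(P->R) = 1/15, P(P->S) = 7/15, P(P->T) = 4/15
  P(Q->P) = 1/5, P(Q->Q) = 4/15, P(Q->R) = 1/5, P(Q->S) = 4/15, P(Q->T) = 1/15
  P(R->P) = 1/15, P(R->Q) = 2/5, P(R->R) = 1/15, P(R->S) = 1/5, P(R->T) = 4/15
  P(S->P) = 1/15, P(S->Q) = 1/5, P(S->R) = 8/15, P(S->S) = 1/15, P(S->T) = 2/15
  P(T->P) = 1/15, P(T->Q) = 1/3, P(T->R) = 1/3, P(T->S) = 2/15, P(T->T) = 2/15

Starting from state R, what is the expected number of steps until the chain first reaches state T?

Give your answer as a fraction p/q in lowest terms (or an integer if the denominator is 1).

Answer: 12846/2327

Derivation:
Let h_i = expected steps to first reach T from state i.
Boundary: h_T = 0.
First-step equations for the other states:
  h_P = 1 + 2/15*h_P + 1/15*h_Q + 1/15*h_R + 7/15*h_S + 4/15*h_T
  h_Q = 1 + 1/5*h_P + 4/15*h_Q + 1/5*h_R + 4/15*h_S + 1/15*h_T
  h_R = 1 + 1/15*h_P + 2/5*h_Q + 1/15*h_R + 1/5*h_S + 4/15*h_T
  h_S = 1 + 1/15*h_P + 1/5*h_Q + 8/15*h_R + 1/15*h_S + 2/15*h_T

Substituting h_T = 0 and rearranging gives the linear system (I - Q) h = 1:
  [13/15, -1/15, -1/15, -7/15] . (h_P, h_Q, h_R, h_S) = 1
  [-1/5, 11/15, -1/5, -4/15] . (h_P, h_Q, h_R, h_S) = 1
  [-1/15, -2/5, 14/15, -1/5] . (h_P, h_Q, h_R, h_S) = 1
  [-1/15, -1/5, -8/15, 14/15] . (h_P, h_Q, h_R, h_S) = 1

Solving yields:
  h_P = 69/13
  h_Q = 15120/2327
  h_R = 12846/2327
  h_S = 13956/2327

Starting state is R, so the expected hitting time is h_R = 12846/2327.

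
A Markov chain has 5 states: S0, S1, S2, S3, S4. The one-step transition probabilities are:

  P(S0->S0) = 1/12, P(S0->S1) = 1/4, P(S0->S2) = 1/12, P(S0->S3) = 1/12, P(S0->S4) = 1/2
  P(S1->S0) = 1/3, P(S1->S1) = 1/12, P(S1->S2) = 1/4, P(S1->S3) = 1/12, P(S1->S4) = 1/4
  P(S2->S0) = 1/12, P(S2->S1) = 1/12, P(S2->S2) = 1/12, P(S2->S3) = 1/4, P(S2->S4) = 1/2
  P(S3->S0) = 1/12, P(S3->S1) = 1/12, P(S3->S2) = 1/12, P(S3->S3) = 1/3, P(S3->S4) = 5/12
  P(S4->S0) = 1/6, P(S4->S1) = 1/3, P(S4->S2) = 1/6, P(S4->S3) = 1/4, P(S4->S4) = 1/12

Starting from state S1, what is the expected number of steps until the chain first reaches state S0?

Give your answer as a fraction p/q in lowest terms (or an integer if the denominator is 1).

Answer: 10842/2095

Derivation:
Let h_i = expected steps to first reach S0 from state i.
Boundary: h_S0 = 0.
First-step equations for the other states:
  h_S1 = 1 + 1/3*h_S0 + 1/12*h_S1 + 1/4*h_S2 + 1/12*h_S3 + 1/4*h_S4
  h_S2 = 1 + 1/12*h_S0 + 1/12*h_S1 + 1/12*h_S2 + 1/4*h_S3 + 1/2*h_S4
  h_S3 = 1 + 1/12*h_S0 + 1/12*h_S1 + 1/12*h_S2 + 1/3*h_S3 + 5/12*h_S4
  h_S4 = 1 + 1/6*h_S0 + 1/3*h_S1 + 1/6*h_S2 + 1/4*h_S3 + 1/12*h_S4

Substituting h_S0 = 0 and rearranging gives the linear system (I - Q) h = 1:
  [11/12, -1/4, -1/12, -1/4] . (h_S1, h_S2, h_S3, h_S4) = 1
  [-1/12, 11/12, -1/4, -1/2] . (h_S1, h_S2, h_S3, h_S4) = 1
  [-1/12, -1/12, 2/3, -5/12] . (h_S1, h_S2, h_S3, h_S4) = 1
  [-1/3, -1/6, -1/4, 11/12] . (h_S1, h_S2, h_S3, h_S4) = 1

Solving yields:
  h_S1 = 10842/2095
  h_S2 = 14022/2095
  h_S3 = 14148/2095
  h_S4 = 12636/2095

Starting state is S1, so the expected hitting time is h_S1 = 10842/2095.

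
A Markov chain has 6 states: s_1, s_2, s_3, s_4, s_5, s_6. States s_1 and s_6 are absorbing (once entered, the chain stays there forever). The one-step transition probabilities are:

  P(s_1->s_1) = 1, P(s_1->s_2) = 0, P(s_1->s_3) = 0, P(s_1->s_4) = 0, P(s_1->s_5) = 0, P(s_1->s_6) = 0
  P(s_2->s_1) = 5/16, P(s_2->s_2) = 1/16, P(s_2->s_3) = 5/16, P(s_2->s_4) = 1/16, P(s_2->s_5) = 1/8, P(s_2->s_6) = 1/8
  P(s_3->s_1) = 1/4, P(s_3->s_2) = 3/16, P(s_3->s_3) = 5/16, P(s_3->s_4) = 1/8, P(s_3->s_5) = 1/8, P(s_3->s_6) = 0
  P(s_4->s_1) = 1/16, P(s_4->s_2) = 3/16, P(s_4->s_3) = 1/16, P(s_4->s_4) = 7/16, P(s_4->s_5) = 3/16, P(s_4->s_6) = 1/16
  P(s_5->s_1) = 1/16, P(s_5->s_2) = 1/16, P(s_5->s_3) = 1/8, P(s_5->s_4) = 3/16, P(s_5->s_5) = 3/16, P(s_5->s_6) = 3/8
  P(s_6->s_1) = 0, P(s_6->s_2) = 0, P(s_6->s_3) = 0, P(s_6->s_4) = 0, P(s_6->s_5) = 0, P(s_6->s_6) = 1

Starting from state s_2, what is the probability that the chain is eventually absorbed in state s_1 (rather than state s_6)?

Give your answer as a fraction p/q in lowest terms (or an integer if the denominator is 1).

Let a_i = P(absorbed in s_1 | start in state i).
Boundary conditions: a_s_1 = 1, a_s_6 = 0.
For each transient state i, a_i = sum_j P(i->j) * a_j:
  a_s_2 = 5/16*a_s_1 + 1/16*a_s_2 + 5/16*a_s_3 + 1/16*a_s_4 + 1/8*a_s_5 + 1/8*a_s_6
  a_s_3 = 1/4*a_s_1 + 3/16*a_s_2 + 5/16*a_s_3 + 1/8*a_s_4 + 1/8*a_s_5 + 0*a_s_6
  a_s_4 = 1/16*a_s_1 + 3/16*a_s_2 + 1/16*a_s_3 + 7/16*a_s_4 + 3/16*a_s_5 + 1/16*a_s_6
  a_s_5 = 1/16*a_s_1 + 1/16*a_s_2 + 1/8*a_s_3 + 3/16*a_s_4 + 3/16*a_s_5 + 3/8*a_s_6

Substituting a_s_1 = 1 and a_s_6 = 0, rearrange to (I - Q) a = r where r[i] = P(i -> s_1):
  [15/16, -5/16, -1/16, -1/8] . (a_s_2, a_s_3, a_s_4, a_s_5) = 5/16
  [-3/16, 11/16, -1/8, -1/8] . (a_s_2, a_s_3, a_s_4, a_s_5) = 1/4
  [-3/16, -1/16, 9/16, -3/16] . (a_s_2, a_s_3, a_s_4, a_s_5) = 1/16
  [-1/16, -1/8, -3/16, 13/16] . (a_s_2, a_s_3, a_s_4, a_s_5) = 1/16

Solving yields:
  a_s_2 = 1238/1907
  a_s_3 = 1336/1907
  a_s_4 = 999/1907
  a_s_5 = 678/1907

Starting state is s_2, so the absorption probability is a_s_2 = 1238/1907.

Answer: 1238/1907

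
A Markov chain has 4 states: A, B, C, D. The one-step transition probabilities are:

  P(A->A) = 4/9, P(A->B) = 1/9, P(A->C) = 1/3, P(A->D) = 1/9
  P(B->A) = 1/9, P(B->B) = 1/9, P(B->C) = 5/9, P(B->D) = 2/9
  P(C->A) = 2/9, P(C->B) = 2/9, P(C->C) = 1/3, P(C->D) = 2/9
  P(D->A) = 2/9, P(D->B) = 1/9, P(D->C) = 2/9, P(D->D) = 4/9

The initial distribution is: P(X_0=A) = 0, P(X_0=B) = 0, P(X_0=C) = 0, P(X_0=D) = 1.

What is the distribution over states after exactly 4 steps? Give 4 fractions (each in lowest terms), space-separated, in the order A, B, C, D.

Propagating the distribution step by step (d_{t+1} = d_t * P):
d_0 = (A=0, B=0, C=0, D=1)
  d_1[A] = 0*4/9 + 0*1/9 + 0*2/9 + 1*2/9 = 2/9
  d_1[B] = 0*1/9 + 0*1/9 + 0*2/9 + 1*1/9 = 1/9
  d_1[C] = 0*1/3 + 0*5/9 + 0*1/3 + 1*2/9 = 2/9
  d_1[D] = 0*1/9 + 0*2/9 + 0*2/9 + 1*4/9 = 4/9
d_1 = (A=2/9, B=1/9, C=2/9, D=4/9)
  d_2[A] = 2/9*4/9 + 1/9*1/9 + 2/9*2/9 + 4/9*2/9 = 7/27
  d_2[B] = 2/9*1/9 + 1/9*1/9 + 2/9*2/9 + 4/9*1/9 = 11/81
  d_2[C] = 2/9*1/3 + 1/9*5/9 + 2/9*1/3 + 4/9*2/9 = 25/81
  d_2[D] = 2/9*1/9 + 1/9*2/9 + 2/9*2/9 + 4/9*4/9 = 8/27
d_2 = (A=7/27, B=11/81, C=25/81, D=8/27)
  d_3[A] = 7/27*4/9 + 11/81*1/9 + 25/81*2/9 + 8/27*2/9 = 193/729
  d_3[B] = 7/27*1/9 + 11/81*1/9 + 25/81*2/9 + 8/27*1/9 = 106/729
  d_3[C] = 7/27*1/3 + 11/81*5/9 + 25/81*1/3 + 8/27*2/9 = 241/729
  d_3[D] = 7/27*1/9 + 11/81*2/9 + 25/81*2/9 + 8/27*4/9 = 7/27
d_3 = (A=193/729, B=106/729, C=241/729, D=7/27)
  d_4[A] = 193/729*4/9 + 106/729*1/9 + 241/729*2/9 + 7/27*2/9 = 1738/6561
  d_4[B] = 193/729*1/9 + 106/729*1/9 + 241/729*2/9 + 7/27*1/9 = 970/6561
  d_4[C] = 193/729*1/3 + 106/729*5/9 + 241/729*1/3 + 7/27*2/9 = 2210/6561
  d_4[D] = 193/729*1/9 + 106/729*2/9 + 241/729*2/9 + 7/27*4/9 = 1643/6561
d_4 = (A=1738/6561, B=970/6561, C=2210/6561, D=1643/6561)

Answer: 1738/6561 970/6561 2210/6561 1643/6561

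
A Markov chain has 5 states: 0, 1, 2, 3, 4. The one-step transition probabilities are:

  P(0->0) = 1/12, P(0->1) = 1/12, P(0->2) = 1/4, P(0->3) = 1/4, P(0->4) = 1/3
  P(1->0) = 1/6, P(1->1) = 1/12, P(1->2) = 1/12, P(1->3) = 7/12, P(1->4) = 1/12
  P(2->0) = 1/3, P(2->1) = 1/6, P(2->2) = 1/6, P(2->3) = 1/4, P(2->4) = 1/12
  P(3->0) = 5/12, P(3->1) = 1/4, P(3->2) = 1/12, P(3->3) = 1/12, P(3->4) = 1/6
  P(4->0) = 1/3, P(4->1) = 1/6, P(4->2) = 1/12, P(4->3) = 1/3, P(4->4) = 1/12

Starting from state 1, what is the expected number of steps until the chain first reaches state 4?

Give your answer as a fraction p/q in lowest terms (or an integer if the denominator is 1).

Let h_i = expected steps to first reach 4 from state i.
Boundary: h_4 = 0.
First-step equations for the other states:
  h_0 = 1 + 1/12*h_0 + 1/12*h_1 + 1/4*h_2 + 1/4*h_3 + 1/3*h_4
  h_1 = 1 + 1/6*h_0 + 1/12*h_1 + 1/12*h_2 + 7/12*h_3 + 1/12*h_4
  h_2 = 1 + 1/3*h_0 + 1/6*h_1 + 1/6*h_2 + 1/4*h_3 + 1/12*h_4
  h_3 = 1 + 5/12*h_0 + 1/4*h_1 + 1/12*h_2 + 1/12*h_3 + 1/6*h_4

Substituting h_4 = 0 and rearranging gives the linear system (I - Q) h = 1:
  [11/12, -1/12, -1/4, -1/4] . (h_0, h_1, h_2, h_3) = 1
  [-1/6, 11/12, -1/12, -7/12] . (h_0, h_1, h_2, h_3) = 1
  [-1/3, -1/6, 5/6, -1/4] . (h_0, h_1, h_2, h_3) = 1
  [-5/12, -1/4, -1/12, 11/12] . (h_0, h_1, h_2, h_3) = 1

Solving yields:
  h_0 = 6348/1355
  h_1 = 7974/1355
  h_2 = 7938/1355
  h_3 = 1452/271

Starting state is 1, so the expected hitting time is h_1 = 7974/1355.

Answer: 7974/1355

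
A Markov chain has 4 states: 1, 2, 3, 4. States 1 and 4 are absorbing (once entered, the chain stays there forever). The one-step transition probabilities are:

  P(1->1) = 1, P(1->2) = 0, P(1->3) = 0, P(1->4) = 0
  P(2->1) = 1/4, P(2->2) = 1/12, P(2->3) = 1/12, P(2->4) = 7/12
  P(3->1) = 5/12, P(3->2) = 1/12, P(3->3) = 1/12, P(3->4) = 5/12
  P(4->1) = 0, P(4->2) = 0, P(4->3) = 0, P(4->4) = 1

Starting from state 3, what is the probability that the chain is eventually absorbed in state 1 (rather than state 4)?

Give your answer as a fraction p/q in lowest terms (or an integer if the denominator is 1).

Answer: 29/60

Derivation:
Let a_i = P(absorbed in 1 | start in state i).
Boundary conditions: a_1 = 1, a_4 = 0.
For each transient state i, a_i = sum_j P(i->j) * a_j:
  a_2 = 1/4*a_1 + 1/12*a_2 + 1/12*a_3 + 7/12*a_4
  a_3 = 5/12*a_1 + 1/12*a_2 + 1/12*a_3 + 5/12*a_4

Substituting a_1 = 1 and a_4 = 0, rearrange to (I - Q) a = r where r[i] = P(i -> 1):
  [11/12, -1/12] . (a_2, a_3) = 1/4
  [-1/12, 11/12] . (a_2, a_3) = 5/12

Solving yields:
  a_2 = 19/60
  a_3 = 29/60

Starting state is 3, so the absorption probability is a_3 = 29/60.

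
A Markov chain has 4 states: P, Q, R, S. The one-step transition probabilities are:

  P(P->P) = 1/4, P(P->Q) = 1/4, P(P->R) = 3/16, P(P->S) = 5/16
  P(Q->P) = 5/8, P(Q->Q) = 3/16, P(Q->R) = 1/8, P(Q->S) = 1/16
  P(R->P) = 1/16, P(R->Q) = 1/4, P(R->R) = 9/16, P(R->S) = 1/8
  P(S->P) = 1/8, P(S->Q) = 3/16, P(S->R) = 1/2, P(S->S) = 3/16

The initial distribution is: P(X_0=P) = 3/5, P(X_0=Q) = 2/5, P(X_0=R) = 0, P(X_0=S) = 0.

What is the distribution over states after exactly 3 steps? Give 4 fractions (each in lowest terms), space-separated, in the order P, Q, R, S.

Answer: 1033/4096 229/1024 357/1024 719/4096

Derivation:
Propagating the distribution step by step (d_{t+1} = d_t * P):
d_0 = (P=3/5, Q=2/5, R=0, S=0)
  d_1[P] = 3/5*1/4 + 2/5*5/8 + 0*1/16 + 0*1/8 = 2/5
  d_1[Q] = 3/5*1/4 + 2/5*3/16 + 0*1/4 + 0*3/16 = 9/40
  d_1[R] = 3/5*3/16 + 2/5*1/8 + 0*9/16 + 0*1/2 = 13/80
  d_1[S] = 3/5*5/16 + 2/5*1/16 + 0*1/8 + 0*3/16 = 17/80
d_1 = (P=2/5, Q=9/40, R=13/80, S=17/80)
  d_2[P] = 2/5*1/4 + 9/40*5/8 + 13/80*1/16 + 17/80*1/8 = 71/256
  d_2[Q] = 2/5*1/4 + 9/40*3/16 + 13/80*1/4 + 17/80*3/16 = 57/256
  d_2[R] = 2/5*3/16 + 9/40*1/8 + 13/80*9/16 + 17/80*1/2 = 77/256
  d_2[S] = 2/5*5/16 + 9/40*1/16 + 13/80*1/8 + 17/80*3/16 = 51/256
d_2 = (P=71/256, Q=57/256, R=77/256, S=51/256)
  d_3[P] = 71/256*1/4 + 57/256*5/8 + 77/256*1/16 + 51/256*1/8 = 1033/4096
  d_3[Q] = 71/256*1/4 + 57/256*3/16 + 77/256*1/4 + 51/256*3/16 = 229/1024
  d_3[R] = 71/256*3/16 + 57/256*1/8 + 77/256*9/16 + 51/256*1/2 = 357/1024
  d_3[S] = 71/256*5/16 + 57/256*1/16 + 77/256*1/8 + 51/256*3/16 = 719/4096
d_3 = (P=1033/4096, Q=229/1024, R=357/1024, S=719/4096)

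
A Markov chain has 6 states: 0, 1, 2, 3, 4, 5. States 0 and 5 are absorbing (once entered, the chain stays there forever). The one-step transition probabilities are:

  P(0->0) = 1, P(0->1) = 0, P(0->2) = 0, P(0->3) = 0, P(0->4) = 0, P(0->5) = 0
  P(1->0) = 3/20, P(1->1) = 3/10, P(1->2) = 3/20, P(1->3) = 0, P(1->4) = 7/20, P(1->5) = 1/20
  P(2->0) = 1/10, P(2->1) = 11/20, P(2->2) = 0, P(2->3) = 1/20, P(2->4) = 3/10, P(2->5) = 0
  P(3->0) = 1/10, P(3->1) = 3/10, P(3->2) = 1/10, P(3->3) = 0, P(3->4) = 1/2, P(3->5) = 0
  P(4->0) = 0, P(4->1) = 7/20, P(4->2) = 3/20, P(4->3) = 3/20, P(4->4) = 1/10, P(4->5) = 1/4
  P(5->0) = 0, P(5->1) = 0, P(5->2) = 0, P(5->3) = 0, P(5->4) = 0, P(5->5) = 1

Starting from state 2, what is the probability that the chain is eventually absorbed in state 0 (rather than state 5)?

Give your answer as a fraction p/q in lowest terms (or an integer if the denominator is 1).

Answer: 11334/22217

Derivation:
Let a_i = P(absorbed in 0 | start in state i).
Boundary conditions: a_0 = 1, a_5 = 0.
For each transient state i, a_i = sum_j P(i->j) * a_j:
  a_1 = 3/20*a_0 + 3/10*a_1 + 3/20*a_2 + 0*a_3 + 7/20*a_4 + 1/20*a_5
  a_2 = 1/10*a_0 + 11/20*a_1 + 0*a_2 + 1/20*a_3 + 3/10*a_4 + 0*a_5
  a_3 = 1/10*a_0 + 3/10*a_1 + 1/10*a_2 + 0*a_3 + 1/2*a_4 + 0*a_5
  a_4 = 0*a_0 + 7/20*a_1 + 3/20*a_2 + 3/20*a_3 + 1/10*a_4 + 1/4*a_5

Substituting a_0 = 1 and a_5 = 0, rearrange to (I - Q) a = r where r[i] = P(i -> 0):
  [7/10, -3/20, 0, -7/20] . (a_1, a_2, a_3, a_4) = 3/20
  [-11/20, 1, -1/20, -3/10] . (a_1, a_2, a_3, a_4) = 1/10
  [-3/10, -1/10, 1, -1/2] . (a_1, a_2, a_3, a_4) = 1/10
  [-7/20, -3/20, -3/20, 9/10] . (a_1, a_2, a_3, a_4) = 0

Solving yields:
  a_1 = 11208/22217
  a_2 = 11334/22217
  a_3 = 10736/22217
  a_4 = 8037/22217

Starting state is 2, so the absorption probability is a_2 = 11334/22217.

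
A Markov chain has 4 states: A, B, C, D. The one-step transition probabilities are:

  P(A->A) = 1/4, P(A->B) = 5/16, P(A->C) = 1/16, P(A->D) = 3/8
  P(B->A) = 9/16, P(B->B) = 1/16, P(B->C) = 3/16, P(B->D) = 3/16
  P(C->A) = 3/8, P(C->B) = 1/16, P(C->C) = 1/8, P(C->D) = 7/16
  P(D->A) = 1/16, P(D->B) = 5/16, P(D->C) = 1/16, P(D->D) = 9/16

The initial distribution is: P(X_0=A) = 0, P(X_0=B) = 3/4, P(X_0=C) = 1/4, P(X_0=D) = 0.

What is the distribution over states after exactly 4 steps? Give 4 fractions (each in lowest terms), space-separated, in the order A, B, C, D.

Propagating the distribution step by step (d_{t+1} = d_t * P):
d_0 = (A=0, B=3/4, C=1/4, D=0)
  d_1[A] = 0*1/4 + 3/4*9/16 + 1/4*3/8 + 0*1/16 = 33/64
  d_1[B] = 0*5/16 + 3/4*1/16 + 1/4*1/16 + 0*5/16 = 1/16
  d_1[C] = 0*1/16 + 3/4*3/16 + 1/4*1/8 + 0*1/16 = 11/64
  d_1[D] = 0*3/8 + 3/4*3/16 + 1/4*7/16 + 0*9/16 = 1/4
d_1 = (A=33/64, B=1/16, C=11/64, D=1/4)
  d_2[A] = 33/64*1/4 + 1/16*9/16 + 11/64*3/8 + 1/4*1/16 = 125/512
  d_2[B] = 33/64*5/16 + 1/16*1/16 + 11/64*1/16 + 1/4*5/16 = 65/256
  d_2[C] = 33/64*1/16 + 1/16*3/16 + 11/64*1/8 + 1/4*1/16 = 83/1024
  d_2[D] = 33/64*3/8 + 1/16*3/16 + 11/64*7/16 + 1/4*9/16 = 431/1024
d_2 = (A=125/512, B=65/256, C=83/1024, D=431/1024)
  d_3[A] = 125/512*1/4 + 65/256*9/16 + 83/1024*3/8 + 431/1024*1/16 = 4269/16384
  d_3[B] = 125/512*5/16 + 65/256*1/16 + 83/1024*1/16 + 431/1024*5/16 = 937/4096
  d_3[C] = 125/512*1/16 + 65/256*3/16 + 83/1024*1/8 + 431/1024*1/16 = 1627/16384
  d_3[D] = 125/512*3/8 + 65/256*3/16 + 83/1024*7/16 + 431/1024*9/16 = 1685/4096
d_3 = (A=4269/16384, B=937/4096, C=1627/16384, D=1685/4096)
  d_4[A] = 4269/16384*1/4 + 937/4096*9/16 + 1627/16384*3/8 + 1685/4096*1/16 = 33655/131072
  d_4[B] = 4269/16384*5/16 + 937/4096*1/16 + 1627/16384*1/16 + 1685/4096*5/16 = 15105/65536
  d_4[C] = 4269/16384*1/16 + 937/4096*3/16 + 1627/16384*1/8 + 1685/4096*1/16 = 25507/262144
  d_4[D] = 4269/16384*3/8 + 937/4096*3/16 + 1627/16384*7/16 + 1685/4096*9/16 = 108907/262144
d_4 = (A=33655/131072, B=15105/65536, C=25507/262144, D=108907/262144)

Answer: 33655/131072 15105/65536 25507/262144 108907/262144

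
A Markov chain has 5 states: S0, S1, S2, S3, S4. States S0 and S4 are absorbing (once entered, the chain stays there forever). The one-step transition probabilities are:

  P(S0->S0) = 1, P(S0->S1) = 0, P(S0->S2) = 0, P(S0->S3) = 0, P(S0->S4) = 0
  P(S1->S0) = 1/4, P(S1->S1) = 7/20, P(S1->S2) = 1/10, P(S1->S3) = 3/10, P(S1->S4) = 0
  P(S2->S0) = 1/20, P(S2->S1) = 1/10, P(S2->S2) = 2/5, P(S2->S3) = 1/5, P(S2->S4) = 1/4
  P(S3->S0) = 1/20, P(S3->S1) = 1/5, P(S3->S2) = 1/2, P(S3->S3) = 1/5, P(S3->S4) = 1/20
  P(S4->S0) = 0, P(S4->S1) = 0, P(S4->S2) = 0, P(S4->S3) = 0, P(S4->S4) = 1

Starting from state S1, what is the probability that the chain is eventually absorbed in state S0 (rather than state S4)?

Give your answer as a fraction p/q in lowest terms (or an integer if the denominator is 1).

Let a_i = P(absorbed in S0 | start in state i).
Boundary conditions: a_S0 = 1, a_S4 = 0.
For each transient state i, a_i = sum_j P(i->j) * a_j:
  a_S1 = 1/4*a_S0 + 7/20*a_S1 + 1/10*a_S2 + 3/10*a_S3 + 0*a_S4
  a_S2 = 1/20*a_S0 + 1/10*a_S1 + 2/5*a_S2 + 1/5*a_S3 + 1/4*a_S4
  a_S3 = 1/20*a_S0 + 1/5*a_S1 + 1/2*a_S2 + 1/5*a_S3 + 1/20*a_S4

Substituting a_S0 = 1 and a_S4 = 0, rearrange to (I - Q) a = r where r[i] = P(i -> S0):
  [13/20, -1/10, -3/10] . (a_S1, a_S2, a_S3) = 1/4
  [-1/10, 3/5, -1/5] . (a_S1, a_S2, a_S3) = 1/20
  [-1/5, -1/2, 4/5] . (a_S1, a_S2, a_S3) = 1/20

Solving yields:
  a_S1 = 233/368
  a_S2 = 61/184
  a_S3 = 315/736

Starting state is S1, so the absorption probability is a_S1 = 233/368.

Answer: 233/368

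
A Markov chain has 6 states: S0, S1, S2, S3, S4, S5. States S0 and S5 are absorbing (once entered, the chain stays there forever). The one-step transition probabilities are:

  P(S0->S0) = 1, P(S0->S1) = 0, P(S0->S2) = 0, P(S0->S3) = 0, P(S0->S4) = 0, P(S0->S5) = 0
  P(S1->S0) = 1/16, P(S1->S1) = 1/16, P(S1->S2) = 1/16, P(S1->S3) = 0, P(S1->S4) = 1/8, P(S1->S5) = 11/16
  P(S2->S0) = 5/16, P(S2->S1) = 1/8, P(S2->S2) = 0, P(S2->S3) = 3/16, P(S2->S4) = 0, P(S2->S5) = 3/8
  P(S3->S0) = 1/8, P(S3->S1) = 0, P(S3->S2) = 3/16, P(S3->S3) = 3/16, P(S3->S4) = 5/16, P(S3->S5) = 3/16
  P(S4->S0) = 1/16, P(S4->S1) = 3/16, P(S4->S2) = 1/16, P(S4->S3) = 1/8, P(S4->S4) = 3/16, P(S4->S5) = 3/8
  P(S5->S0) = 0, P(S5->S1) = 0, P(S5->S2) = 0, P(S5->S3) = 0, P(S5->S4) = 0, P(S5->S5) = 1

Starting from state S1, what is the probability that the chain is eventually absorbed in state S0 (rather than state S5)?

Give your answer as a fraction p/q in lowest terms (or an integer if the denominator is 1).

Let a_i = P(absorbed in S0 | start in state i).
Boundary conditions: a_S0 = 1, a_S5 = 0.
For each transient state i, a_i = sum_j P(i->j) * a_j:
  a_S1 = 1/16*a_S0 + 1/16*a_S1 + 1/16*a_S2 + 0*a_S3 + 1/8*a_S4 + 11/16*a_S5
  a_S2 = 5/16*a_S0 + 1/8*a_S1 + 0*a_S2 + 3/16*a_S3 + 0*a_S4 + 3/8*a_S5
  a_S3 = 1/8*a_S0 + 0*a_S1 + 3/16*a_S2 + 3/16*a_S3 + 5/16*a_S4 + 3/16*a_S5
  a_S4 = 1/16*a_S0 + 3/16*a_S1 + 1/16*a_S2 + 1/8*a_S3 + 3/16*a_S4 + 3/8*a_S5

Substituting a_S0 = 1 and a_S5 = 0, rearrange to (I - Q) a = r where r[i] = P(i -> S0):
  [15/16, -1/16, 0, -1/8] . (a_S1, a_S2, a_S3, a_S4) = 1/16
  [-1/8, 1, -3/16, 0] . (a_S1, a_S2, a_S3, a_S4) = 5/16
  [0, -3/16, 13/16, -5/16] . (a_S1, a_S2, a_S3, a_S4) = 1/8
  [-3/16, -1/16, -1/8, 13/16] . (a_S1, a_S2, a_S3, a_S4) = 1/16

Solving yields:
  a_S1 = 4028/34547
  a_S2 = 13325/34547
  a_S3 = 10803/34547
  a_S4 = 6274/34547

Starting state is S1, so the absorption probability is a_S1 = 4028/34547.

Answer: 4028/34547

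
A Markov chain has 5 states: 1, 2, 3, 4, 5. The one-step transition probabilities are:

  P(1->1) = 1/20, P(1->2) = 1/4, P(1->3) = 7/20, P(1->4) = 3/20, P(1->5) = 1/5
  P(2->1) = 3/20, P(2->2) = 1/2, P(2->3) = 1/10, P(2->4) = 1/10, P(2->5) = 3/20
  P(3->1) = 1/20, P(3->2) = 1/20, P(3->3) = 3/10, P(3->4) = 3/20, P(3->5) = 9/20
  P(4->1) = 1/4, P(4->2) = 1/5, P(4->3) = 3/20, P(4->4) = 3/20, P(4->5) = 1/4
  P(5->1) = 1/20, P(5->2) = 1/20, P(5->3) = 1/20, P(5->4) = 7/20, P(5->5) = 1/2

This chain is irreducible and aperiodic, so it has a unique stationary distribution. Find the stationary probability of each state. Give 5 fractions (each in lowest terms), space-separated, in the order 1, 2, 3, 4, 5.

Answer: 1951/17644 4148/22055 6673/44110 4606/22055 30103/88220

Derivation:
The stationary distribution satisfies pi = pi * P, i.e.:
  pi_1 = 1/20*pi_1 + 3/20*pi_2 + 1/20*pi_3 + 1/4*pi_4 + 1/20*pi_5
  pi_2 = 1/4*pi_1 + 1/2*pi_2 + 1/20*pi_3 + 1/5*pi_4 + 1/20*pi_5
  pi_3 = 7/20*pi_1 + 1/10*pi_2 + 3/10*pi_3 + 3/20*pi_4 + 1/20*pi_5
  pi_4 = 3/20*pi_1 + 1/10*pi_2 + 3/20*pi_3 + 3/20*pi_4 + 7/20*pi_5
  pi_5 = 1/5*pi_1 + 3/20*pi_2 + 9/20*pi_3 + 1/4*pi_4 + 1/2*pi_5
with normalization: pi_1 + pi_2 + pi_3 + pi_4 + pi_5 = 1.

Using the first 4 balance equations plus normalization, the linear system A*pi = b is:
  [-19/20, 3/20, 1/20, 1/4, 1/20] . pi = 0
  [1/4, -1/2, 1/20, 1/5, 1/20] . pi = 0
  [7/20, 1/10, -7/10, 3/20, 1/20] . pi = 0
  [3/20, 1/10, 3/20, -17/20, 7/20] . pi = 0
  [1, 1, 1, 1, 1] . pi = 1

Solving yields:
  pi_1 = 1951/17644
  pi_2 = 4148/22055
  pi_3 = 6673/44110
  pi_4 = 4606/22055
  pi_5 = 30103/88220

Verification (pi * P):
  1951/17644*1/20 + 4148/22055*3/20 + 6673/44110*1/20 + 4606/22055*1/4 + 30103/88220*1/20 = 1951/17644 = pi_1  (ok)
  1951/17644*1/4 + 4148/22055*1/2 + 6673/44110*1/20 + 4606/22055*1/5 + 30103/88220*1/20 = 4148/22055 = pi_2  (ok)
  1951/17644*7/20 + 4148/22055*1/10 + 6673/44110*3/10 + 4606/22055*3/20 + 30103/88220*1/20 = 6673/44110 = pi_3  (ok)
  1951/17644*3/20 + 4148/22055*1/10 + 6673/44110*3/20 + 4606/22055*3/20 + 30103/88220*7/20 = 4606/22055 = pi_4  (ok)
  1951/17644*1/5 + 4148/22055*3/20 + 6673/44110*9/20 + 4606/22055*1/4 + 30103/88220*1/2 = 30103/88220 = pi_5  (ok)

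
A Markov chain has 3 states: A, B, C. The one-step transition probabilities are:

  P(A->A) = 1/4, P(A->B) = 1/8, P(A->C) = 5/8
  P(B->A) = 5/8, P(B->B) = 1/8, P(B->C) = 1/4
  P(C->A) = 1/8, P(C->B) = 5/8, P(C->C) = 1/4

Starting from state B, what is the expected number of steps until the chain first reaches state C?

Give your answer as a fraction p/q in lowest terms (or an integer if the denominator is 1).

Answer: 88/37

Derivation:
Let h_i = expected steps to first reach C from state i.
Boundary: h_C = 0.
First-step equations for the other states:
  h_A = 1 + 1/4*h_A + 1/8*h_B + 5/8*h_C
  h_B = 1 + 5/8*h_A + 1/8*h_B + 1/4*h_C

Substituting h_C = 0 and rearranging gives the linear system (I - Q) h = 1:
  [3/4, -1/8] . (h_A, h_B) = 1
  [-5/8, 7/8] . (h_A, h_B) = 1

Solving yields:
  h_A = 64/37
  h_B = 88/37

Starting state is B, so the expected hitting time is h_B = 88/37.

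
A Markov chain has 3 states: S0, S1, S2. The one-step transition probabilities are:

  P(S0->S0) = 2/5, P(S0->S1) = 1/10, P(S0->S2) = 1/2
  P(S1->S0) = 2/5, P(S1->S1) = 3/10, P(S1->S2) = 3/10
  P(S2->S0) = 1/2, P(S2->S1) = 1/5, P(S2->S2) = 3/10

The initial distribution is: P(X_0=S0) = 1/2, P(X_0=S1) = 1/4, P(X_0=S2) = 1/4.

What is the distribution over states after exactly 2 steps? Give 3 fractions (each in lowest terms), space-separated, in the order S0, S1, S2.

Answer: 11/25 7/40 77/200

Derivation:
Propagating the distribution step by step (d_{t+1} = d_t * P):
d_0 = (S0=1/2, S1=1/4, S2=1/4)
  d_1[S0] = 1/2*2/5 + 1/4*2/5 + 1/4*1/2 = 17/40
  d_1[S1] = 1/2*1/10 + 1/4*3/10 + 1/4*1/5 = 7/40
  d_1[S2] = 1/2*1/2 + 1/4*3/10 + 1/4*3/10 = 2/5
d_1 = (S0=17/40, S1=7/40, S2=2/5)
  d_2[S0] = 17/40*2/5 + 7/40*2/5 + 2/5*1/2 = 11/25
  d_2[S1] = 17/40*1/10 + 7/40*3/10 + 2/5*1/5 = 7/40
  d_2[S2] = 17/40*1/2 + 7/40*3/10 + 2/5*3/10 = 77/200
d_2 = (S0=11/25, S1=7/40, S2=77/200)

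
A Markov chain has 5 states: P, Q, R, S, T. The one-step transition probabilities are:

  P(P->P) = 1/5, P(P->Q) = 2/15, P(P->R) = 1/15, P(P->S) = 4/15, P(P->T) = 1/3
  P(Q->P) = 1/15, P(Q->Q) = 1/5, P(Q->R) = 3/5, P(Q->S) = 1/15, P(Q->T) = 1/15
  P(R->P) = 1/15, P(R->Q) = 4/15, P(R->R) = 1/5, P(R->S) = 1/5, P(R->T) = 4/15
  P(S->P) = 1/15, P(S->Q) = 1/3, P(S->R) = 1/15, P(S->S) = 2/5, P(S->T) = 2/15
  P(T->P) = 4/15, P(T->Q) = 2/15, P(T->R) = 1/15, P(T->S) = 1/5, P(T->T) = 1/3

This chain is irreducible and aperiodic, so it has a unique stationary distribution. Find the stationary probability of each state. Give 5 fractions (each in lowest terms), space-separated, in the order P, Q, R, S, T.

Answer: 1427/11269 2493/11269 2401/11269 7562/33807 7282/33807

Derivation:
The stationary distribution satisfies pi = pi * P, i.e.:
  pi_P = 1/5*pi_P + 1/15*pi_Q + 1/15*pi_R + 1/15*pi_S + 4/15*pi_T
  pi_Q = 2/15*pi_P + 1/5*pi_Q + 4/15*pi_R + 1/3*pi_S + 2/15*pi_T
  pi_R = 1/15*pi_P + 3/5*pi_Q + 1/5*pi_R + 1/15*pi_S + 1/15*pi_T
  pi_S = 4/15*pi_P + 1/15*pi_Q + 1/5*pi_R + 2/5*pi_S + 1/5*pi_T
  pi_T = 1/3*pi_P + 1/15*pi_Q + 4/15*pi_R + 2/15*pi_S + 1/3*pi_T
with normalization: pi_P + pi_Q + pi_R + pi_S + pi_T = 1.

Using the first 4 balance equations plus normalization, the linear system A*pi = b is:
  [-4/5, 1/15, 1/15, 1/15, 4/15] . pi = 0
  [2/15, -4/5, 4/15, 1/3, 2/15] . pi = 0
  [1/15, 3/5, -4/5, 1/15, 1/15] . pi = 0
  [4/15, 1/15, 1/5, -3/5, 1/5] . pi = 0
  [1, 1, 1, 1, 1] . pi = 1

Solving yields:
  pi_P = 1427/11269
  pi_Q = 2493/11269
  pi_R = 2401/11269
  pi_S = 7562/33807
  pi_T = 7282/33807

Verification (pi * P):
  1427/11269*1/5 + 2493/11269*1/15 + 2401/11269*1/15 + 7562/33807*1/15 + 7282/33807*4/15 = 1427/11269 = pi_P  (ok)
  1427/11269*2/15 + 2493/11269*1/5 + 2401/11269*4/15 + 7562/33807*1/3 + 7282/33807*2/15 = 2493/11269 = pi_Q  (ok)
  1427/11269*1/15 + 2493/11269*3/5 + 2401/11269*1/5 + 7562/33807*1/15 + 7282/33807*1/15 = 2401/11269 = pi_R  (ok)
  1427/11269*4/15 + 2493/11269*1/15 + 2401/11269*1/5 + 7562/33807*2/5 + 7282/33807*1/5 = 7562/33807 = pi_S  (ok)
  1427/11269*1/3 + 2493/11269*1/15 + 2401/11269*4/15 + 7562/33807*2/15 + 7282/33807*1/3 = 7282/33807 = pi_T  (ok)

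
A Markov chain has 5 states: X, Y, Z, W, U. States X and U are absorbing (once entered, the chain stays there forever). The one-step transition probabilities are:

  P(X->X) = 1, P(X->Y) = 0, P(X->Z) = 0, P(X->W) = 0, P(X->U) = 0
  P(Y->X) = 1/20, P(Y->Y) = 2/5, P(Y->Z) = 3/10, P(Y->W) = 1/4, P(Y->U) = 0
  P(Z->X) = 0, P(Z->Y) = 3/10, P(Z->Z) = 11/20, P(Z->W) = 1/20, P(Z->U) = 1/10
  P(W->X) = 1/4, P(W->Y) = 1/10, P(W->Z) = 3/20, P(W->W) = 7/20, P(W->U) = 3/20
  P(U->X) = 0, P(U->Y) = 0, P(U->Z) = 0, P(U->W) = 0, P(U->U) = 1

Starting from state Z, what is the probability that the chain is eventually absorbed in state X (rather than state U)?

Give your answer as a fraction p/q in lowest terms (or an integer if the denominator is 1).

Answer: 145/354

Derivation:
Let a_i = P(absorbed in X | start in state i).
Boundary conditions: a_X = 1, a_U = 0.
For each transient state i, a_i = sum_j P(i->j) * a_j:
  a_Y = 1/20*a_X + 2/5*a_Y + 3/10*a_Z + 1/4*a_W + 0*a_U
  a_Z = 0*a_X + 3/10*a_Y + 11/20*a_Z + 1/20*a_W + 1/10*a_U
  a_W = 1/4*a_X + 1/10*a_Y + 3/20*a_Z + 7/20*a_W + 3/20*a_U

Substituting a_X = 1 and a_U = 0, rearrange to (I - Q) a = r where r[i] = P(i -> X):
  [3/5, -3/10, -1/4] . (a_Y, a_Z, a_W) = 1/20
  [-3/10, 9/20, -1/20] . (a_Y, a_Z, a_W) = 0
  [-1/10, -3/20, 13/20] . (a_Y, a_Z, a_W) = 1/4

Solving yields:
  a_Y = 123/236
  a_Z = 145/354
  a_W = 33/59

Starting state is Z, so the absorption probability is a_Z = 145/354.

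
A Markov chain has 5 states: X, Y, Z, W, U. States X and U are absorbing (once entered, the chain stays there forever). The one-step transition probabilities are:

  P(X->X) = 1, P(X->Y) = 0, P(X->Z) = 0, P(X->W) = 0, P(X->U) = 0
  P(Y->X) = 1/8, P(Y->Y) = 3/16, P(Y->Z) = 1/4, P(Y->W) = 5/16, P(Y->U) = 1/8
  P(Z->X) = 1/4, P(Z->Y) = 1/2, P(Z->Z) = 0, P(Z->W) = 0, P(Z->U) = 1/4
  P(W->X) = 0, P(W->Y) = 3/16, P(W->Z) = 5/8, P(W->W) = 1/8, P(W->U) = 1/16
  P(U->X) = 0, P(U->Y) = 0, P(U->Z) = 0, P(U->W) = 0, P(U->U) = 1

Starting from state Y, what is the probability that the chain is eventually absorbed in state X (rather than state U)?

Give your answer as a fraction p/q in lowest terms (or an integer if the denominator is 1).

Let a_i = P(absorbed in X | start in state i).
Boundary conditions: a_X = 1, a_U = 0.
For each transient state i, a_i = sum_j P(i->j) * a_j:
  a_Y = 1/8*a_X + 3/16*a_Y + 1/4*a_Z + 5/16*a_W + 1/8*a_U
  a_Z = 1/4*a_X + 1/2*a_Y + 0*a_Z + 0*a_W + 1/4*a_U
  a_W = 0*a_X + 3/16*a_Y + 5/8*a_Z + 1/8*a_W + 1/16*a_U

Substituting a_X = 1 and a_U = 0, rearrange to (I - Q) a = r where r[i] = P(i -> X):
  [13/16, -1/4, -5/16] . (a_Y, a_Z, a_W) = 1/8
  [-1/2, 1, 0] . (a_Y, a_Z, a_W) = 1/4
  [-3/16, -5/8, 7/8] . (a_Y, a_Z, a_W) = 0

Solving yields:
  a_Y = 109/228
  a_Z = 223/456
  a_W = 103/228

Starting state is Y, so the absorption probability is a_Y = 109/228.

Answer: 109/228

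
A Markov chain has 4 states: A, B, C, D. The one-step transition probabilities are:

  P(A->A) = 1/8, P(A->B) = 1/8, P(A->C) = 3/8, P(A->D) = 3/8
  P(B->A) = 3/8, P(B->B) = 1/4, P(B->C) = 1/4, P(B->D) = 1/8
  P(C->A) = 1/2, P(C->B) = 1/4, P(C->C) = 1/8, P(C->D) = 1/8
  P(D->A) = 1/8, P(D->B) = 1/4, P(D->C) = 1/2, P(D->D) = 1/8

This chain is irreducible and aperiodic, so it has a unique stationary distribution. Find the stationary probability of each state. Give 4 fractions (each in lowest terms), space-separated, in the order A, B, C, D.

The stationary distribution satisfies pi = pi * P, i.e.:
  pi_A = 1/8*pi_A + 3/8*pi_B + 1/2*pi_C + 1/8*pi_D
  pi_B = 1/8*pi_A + 1/4*pi_B + 1/4*pi_C + 1/4*pi_D
  pi_C = 3/8*pi_A + 1/4*pi_B + 1/8*pi_C + 1/2*pi_D
  pi_D = 3/8*pi_A + 1/8*pi_B + 1/8*pi_C + 1/8*pi_D
with normalization: pi_A + pi_B + pi_C + pi_D = 1.

Using the first 3 balance equations plus normalization, the linear system A*pi = b is:
  [-7/8, 3/8, 1/2, 1/8] . pi = 0
  [1/8, -3/4, 1/4, 1/4] . pi = 0
  [3/8, 1/4, -7/8, 1/2] . pi = 0
  [1, 1, 1, 1] . pi = 1

Solving yields:
  pi_A = 9/31
  pi_B = 53/248
  pi_C = 37/124
  pi_D = 49/248

Verification (pi * P):
  9/31*1/8 + 53/248*3/8 + 37/124*1/2 + 49/248*1/8 = 9/31 = pi_A  (ok)
  9/31*1/8 + 53/248*1/4 + 37/124*1/4 + 49/248*1/4 = 53/248 = pi_B  (ok)
  9/31*3/8 + 53/248*1/4 + 37/124*1/8 + 49/248*1/2 = 37/124 = pi_C  (ok)
  9/31*3/8 + 53/248*1/8 + 37/124*1/8 + 49/248*1/8 = 49/248 = pi_D  (ok)

Answer: 9/31 53/248 37/124 49/248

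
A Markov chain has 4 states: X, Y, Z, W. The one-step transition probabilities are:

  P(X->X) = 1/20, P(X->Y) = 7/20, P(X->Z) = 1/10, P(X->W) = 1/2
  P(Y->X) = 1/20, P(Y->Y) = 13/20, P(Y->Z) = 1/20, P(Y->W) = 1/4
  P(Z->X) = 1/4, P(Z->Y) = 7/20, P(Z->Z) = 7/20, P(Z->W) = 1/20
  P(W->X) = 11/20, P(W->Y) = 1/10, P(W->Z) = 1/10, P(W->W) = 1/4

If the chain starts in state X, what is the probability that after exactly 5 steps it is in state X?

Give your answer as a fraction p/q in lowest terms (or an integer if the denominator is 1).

Computing P^5 by repeated multiplication:
P^1 =
  X: [1/20, 7/20, 1/10, 1/2]
  Y: [1/20, 13/20, 1/20, 1/4]
  Z: [1/4, 7/20, 7/20, 1/20]
  W: [11/20, 1/10, 1/10, 1/4]
P^2 =
  X: [8/25, 33/100, 43/400, 97/400]
  Y: [37/200, 193/400, 2/25, 101/400]
  Z: [29/200, 177/400, 17/100, 97/400]
  W: [39/200, 127/400, 3/25, 147/400]
P^3 =
  X: [771/4000, 3107/8000, 883/8000, 617/2000]
  Y: [769/4000, 3453/8000, 767/8000, 1121/4000]
  Z: [821/4000, 3377/8000, 963/8000, 1009/4000]
  W: [1031/4000, 2827/8000, 913/8000, 1099/4000]
P^4 =
  X: [9053/40000, 31151/80000, 4327/40000, 22089/80000]
  Y: [2093/10000, 16377/40000, 8191/80000, 22311/80000]
  Z: [1001/5000, 16543/40000, 8719/80000, 22179/80000]
  W: [1051/5000, 15493/40000, 8869/80000, 23329/80000]
P^5 =
  X: [167753/800000, 636461/1600000, 172119/1600000, 227957/800000]
  Y: [167937/800000, 644969/1600000, 168201/1600000, 112739/400000]
  Z: [168333/800000, 647621/1600000, 170509/1600000, 111301/400000]
  W: [174383/800000, 629271/1600000, 173359/1600000, 112151/400000]

(P^5)[X -> X] = 167753/800000

Answer: 167753/800000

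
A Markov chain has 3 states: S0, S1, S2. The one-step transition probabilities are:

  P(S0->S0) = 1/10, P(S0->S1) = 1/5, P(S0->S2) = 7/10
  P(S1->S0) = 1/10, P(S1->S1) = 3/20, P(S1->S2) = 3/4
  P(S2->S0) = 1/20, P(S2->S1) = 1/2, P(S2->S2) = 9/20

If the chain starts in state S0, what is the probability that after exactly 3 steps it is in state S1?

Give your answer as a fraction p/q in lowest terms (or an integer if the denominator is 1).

Answer: 681/2000

Derivation:
Computing P^3 by repeated multiplication:
P^1 =
  S0: [1/10, 1/5, 7/10]
  S1: [1/10, 3/20, 3/4]
  S2: [1/20, 1/2, 9/20]
P^2 =
  S0: [13/200, 2/5, 107/200]
  S1: [1/16, 167/400, 13/25]
  S2: [31/400, 31/100, 49/80]
P^3 =
  S0: [293/4000, 681/2000, 469/800]
  S1: [37/500, 2681/8000, 4727/8000]
  S2: [111/1600, 1473/4000, 4499/8000]

(P^3)[S0 -> S1] = 681/2000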